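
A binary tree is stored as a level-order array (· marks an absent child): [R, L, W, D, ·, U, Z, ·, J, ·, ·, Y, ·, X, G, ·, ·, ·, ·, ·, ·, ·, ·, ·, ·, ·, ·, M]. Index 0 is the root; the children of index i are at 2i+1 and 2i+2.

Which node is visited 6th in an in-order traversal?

U

In-order visits the left subtree, then the node, then the right subtree.
At R: go left to L.
  At L: go left to D.
    At D: no left child.
    Visit D.
    At D: go right to J.
      J is a leaf — visit J.
  Visit L.
  At L: no right child.
Visit R.
At R: go right to W.
  At W: go left to U.
    At U: go left to Y.
      Y is a leaf — visit Y.
    Visit U.
    At U: no right child.
  Visit W.
  At W: go right to Z.
    At Z: go left to X.
      At X: go left to M.
        M is a leaf — visit M.
      Visit X.
      At X: no right child.
    Visit Z.
    At Z: go right to G.
      G is a leaf — visit G.
Full in-order sequence: D, J, L, R, Y, U, W, M, X, Z, G.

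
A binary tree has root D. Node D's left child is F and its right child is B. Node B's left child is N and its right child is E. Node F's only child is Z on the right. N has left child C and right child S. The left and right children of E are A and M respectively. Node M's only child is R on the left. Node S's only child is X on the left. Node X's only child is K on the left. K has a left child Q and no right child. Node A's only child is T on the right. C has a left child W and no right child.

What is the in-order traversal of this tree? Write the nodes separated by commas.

F, Z, D, W, C, N, Q, K, X, S, B, A, T, E, R, M

In-order visits the left subtree, then the node, then the right subtree.
At D: go left to F.
  At F: no left child.
  Visit F.
  At F: go right to Z.
    Z is a leaf — visit Z.
Visit D.
At D: go right to B.
  At B: go left to N.
    At N: go left to C.
      At C: go left to W.
        W is a leaf — visit W.
      Visit C.
      At C: no right child.
    Visit N.
    At N: go right to S.
      At S: go left to X.
        At X: go left to K.
          At K: go left to Q.
            Q is a leaf — visit Q.
          Visit K.
          At K: no right child.
        Visit X.
        At X: no right child.
      Visit S.
      At S: no right child.
  Visit B.
  At B: go right to E.
    At E: go left to A.
      At A: no left child.
      Visit A.
      At A: go right to T.
        T is a leaf — visit T.
    Visit E.
    At E: go right to M.
      At M: go left to R.
        R is a leaf — visit R.
      Visit M.
      At M: no right child.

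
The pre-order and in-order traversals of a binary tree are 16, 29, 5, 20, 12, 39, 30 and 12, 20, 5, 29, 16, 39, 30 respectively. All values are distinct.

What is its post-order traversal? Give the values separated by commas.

12, 20, 5, 29, 30, 39, 16

The first element of pre-order is the root; it splits in-order into left and right subtrees.
Root 16: left subtree has 4 nodes {12, 20, 5, 29}, right has 2 {39, 30}.
  Root 29: left subtree has 3 nodes {12, 20, 5}, right has 0 { }.
    Root 5: left subtree has 2 nodes {12, 20}, right has 0 { }.
      Root 20: left subtree has 1 node {12}, right has 0 { }.
  Root 39: left subtree has 0 nodes { }, right has 1 {30}.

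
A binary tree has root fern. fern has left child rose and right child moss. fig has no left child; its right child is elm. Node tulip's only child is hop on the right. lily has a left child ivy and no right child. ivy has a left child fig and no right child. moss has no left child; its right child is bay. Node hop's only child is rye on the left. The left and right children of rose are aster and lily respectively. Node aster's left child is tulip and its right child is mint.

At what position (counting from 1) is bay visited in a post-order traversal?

Post-order visits the left subtree, then the right subtree, then the node.
At fern: go left to rose.
  At rose: go left to aster.
    At aster: go left to tulip.
      At tulip: no left child.
      At tulip: go right to hop.
        At hop: go left to rye.
          rye is a leaf — visit rye.
        At hop: no right child.
        Visit hop.
      Visit tulip.
    At aster: go right to mint.
      mint is a leaf — visit mint.
    Visit aster.
  At rose: go right to lily.
    At lily: go left to ivy.
      At ivy: go left to fig.
        At fig: no left child.
        At fig: go right to elm.
          elm is a leaf — visit elm.
        Visit fig.
      At ivy: no right child.
      Visit ivy.
    At lily: no right child.
    Visit lily.
  Visit rose.
At fern: go right to moss.
  At moss: no left child.
  At moss: go right to bay.
    bay is a leaf — visit bay.
  Visit moss.
Visit fern.
Full post-order sequence: rye, hop, tulip, mint, aster, elm, fig, ivy, lily, rose, bay, moss, fern.

11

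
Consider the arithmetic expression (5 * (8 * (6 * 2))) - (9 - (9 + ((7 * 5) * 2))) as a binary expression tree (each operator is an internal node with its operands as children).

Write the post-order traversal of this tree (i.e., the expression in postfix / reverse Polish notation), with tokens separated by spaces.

5 8 6 2 * * * 9 9 7 5 * 2 * + - -

Post-order on an expression tree gives postfix notation: for each operator, emit left operand, right operand, then the operator.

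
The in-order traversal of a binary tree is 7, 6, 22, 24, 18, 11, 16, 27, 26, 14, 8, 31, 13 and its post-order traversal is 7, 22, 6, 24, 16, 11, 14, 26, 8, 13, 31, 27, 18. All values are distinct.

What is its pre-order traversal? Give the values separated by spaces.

18 24 6 7 22 27 11 16 31 8 26 14 13

The last element of post-order is the root; it splits in-order into left and right subtrees.
Root 18: left subtree has 4 nodes {7, 6, 22, 24}, right has 8 {11, 16, 27, 26, 14, 8, 31, 13}.
  Root 24: left subtree has 3 nodes {7, 6, 22}, right has 0 { }.
    Root 6: left subtree has 1 node {7}, right has 1 {22}.
  Root 27: left subtree has 2 nodes {11, 16}, right has 5 {26, 14, 8, 31, 13}.
    Root 11: left subtree has 0 nodes { }, right has 1 {16}.
    Root 31: left subtree has 3 nodes {26, 14, 8}, right has 1 {13}.
      Root 8: left subtree has 2 nodes {26, 14}, right has 0 { }.
        Root 26: left subtree has 0 nodes { }, right has 1 {14}.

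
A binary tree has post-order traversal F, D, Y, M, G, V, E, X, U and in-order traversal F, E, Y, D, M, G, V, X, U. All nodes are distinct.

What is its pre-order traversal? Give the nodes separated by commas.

The last element of post-order is the root; it splits in-order into left and right subtrees.
Root U: left subtree has 8 nodes {F, E, Y, D, M, G, V, X}, right has 0 { }.
  Root X: left subtree has 7 nodes {F, E, Y, D, M, G, V}, right has 0 { }.
    Root E: left subtree has 1 node {F}, right has 5 {Y, D, M, G, V}.
      Root V: left subtree has 4 nodes {Y, D, M, G}, right has 0 { }.
        Root G: left subtree has 3 nodes {Y, D, M}, right has 0 { }.
          Root M: left subtree has 2 nodes {Y, D}, right has 0 { }.
            Root Y: left subtree has 0 nodes { }, right has 1 {D}.

U, X, E, F, V, G, M, Y, D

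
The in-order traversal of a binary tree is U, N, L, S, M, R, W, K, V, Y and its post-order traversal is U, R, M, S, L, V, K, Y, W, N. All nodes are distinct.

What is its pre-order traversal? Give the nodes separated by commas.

The last element of post-order is the root; it splits in-order into left and right subtrees.
Root N: left subtree has 1 node {U}, right has 8 {L, S, M, R, W, K, V, Y}.
  Root W: left subtree has 4 nodes {L, S, M, R}, right has 3 {K, V, Y}.
    Root L: left subtree has 0 nodes { }, right has 3 {S, M, R}.
      Root S: left subtree has 0 nodes { }, right has 2 {M, R}.
        Root M: left subtree has 0 nodes { }, right has 1 {R}.
    Root Y: left subtree has 2 nodes {K, V}, right has 0 { }.
      Root K: left subtree has 0 nodes { }, right has 1 {V}.

N, U, W, L, S, M, R, Y, K, V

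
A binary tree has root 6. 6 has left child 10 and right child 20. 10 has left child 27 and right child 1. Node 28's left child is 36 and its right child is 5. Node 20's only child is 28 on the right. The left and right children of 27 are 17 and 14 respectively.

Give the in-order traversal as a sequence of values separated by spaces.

17 27 14 10 1 6 20 36 28 5

In-order visits the left subtree, then the node, then the right subtree.
At 6: go left to 10.
  At 10: go left to 27.
    At 27: go left to 17.
      17 is a leaf — visit 17.
    Visit 27.
    At 27: go right to 14.
      14 is a leaf — visit 14.
  Visit 10.
  At 10: go right to 1.
    1 is a leaf — visit 1.
Visit 6.
At 6: go right to 20.
  At 20: no left child.
  Visit 20.
  At 20: go right to 28.
    At 28: go left to 36.
      36 is a leaf — visit 36.
    Visit 28.
    At 28: go right to 5.
      5 is a leaf — visit 5.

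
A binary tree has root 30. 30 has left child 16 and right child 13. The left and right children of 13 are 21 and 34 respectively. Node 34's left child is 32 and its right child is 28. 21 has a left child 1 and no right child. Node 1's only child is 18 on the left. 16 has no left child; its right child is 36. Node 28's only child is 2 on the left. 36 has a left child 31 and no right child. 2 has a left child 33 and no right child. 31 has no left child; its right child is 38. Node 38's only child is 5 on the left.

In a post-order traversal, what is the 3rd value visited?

Post-order visits the left subtree, then the right subtree, then the node.
At 30: go left to 16.
  At 16: no left child.
  At 16: go right to 36.
    At 36: go left to 31.
      At 31: no left child.
      At 31: go right to 38.
        At 38: go left to 5.
          5 is a leaf — visit 5.
        At 38: no right child.
        Visit 38.
      Visit 31.
    At 36: no right child.
    Visit 36.
  Visit 16.
At 30: go right to 13.
  At 13: go left to 21.
    At 21: go left to 1.
      At 1: go left to 18.
        18 is a leaf — visit 18.
      At 1: no right child.
      Visit 1.
    At 21: no right child.
    Visit 21.
  At 13: go right to 34.
    At 34: go left to 32.
      32 is a leaf — visit 32.
    At 34: go right to 28.
      At 28: go left to 2.
        At 2: go left to 33.
          33 is a leaf — visit 33.
        At 2: no right child.
        Visit 2.
      At 28: no right child.
      Visit 28.
    Visit 34.
  Visit 13.
Visit 30.
Full post-order sequence: 5, 38, 31, 36, 16, 18, 1, 21, 32, 33, 2, 28, 34, 13, 30.

31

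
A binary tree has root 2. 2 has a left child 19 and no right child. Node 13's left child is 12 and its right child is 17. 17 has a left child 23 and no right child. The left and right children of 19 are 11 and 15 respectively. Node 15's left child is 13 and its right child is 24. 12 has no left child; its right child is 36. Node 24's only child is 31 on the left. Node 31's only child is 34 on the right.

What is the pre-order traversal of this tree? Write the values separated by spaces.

2 19 11 15 13 12 36 17 23 24 31 34

Pre-order visits the node, then its left subtree, then its right subtree.
Visit 2.
At 2: go left to 19.
  Visit 19.
  At 19: go left to 11.
    11 is a leaf — visit 11.
  At 19: go right to 15.
    Visit 15.
    At 15: go left to 13.
      Visit 13.
      At 13: go left to 12.
        Visit 12.
        At 12: no left child.
        At 12: go right to 36.
          36 is a leaf — visit 36.
      At 13: go right to 17.
        Visit 17.
        At 17: go left to 23.
          23 is a leaf — visit 23.
        At 17: no right child.
    At 15: go right to 24.
      Visit 24.
      At 24: go left to 31.
        Visit 31.
        At 31: no left child.
        At 31: go right to 34.
          34 is a leaf — visit 34.
      At 24: no right child.
At 2: no right child.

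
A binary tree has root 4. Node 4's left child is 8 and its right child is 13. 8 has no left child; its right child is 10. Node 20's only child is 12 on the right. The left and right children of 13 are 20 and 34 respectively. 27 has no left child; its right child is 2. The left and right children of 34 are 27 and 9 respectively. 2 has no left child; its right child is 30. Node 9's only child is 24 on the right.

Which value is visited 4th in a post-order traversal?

20

Post-order visits the left subtree, then the right subtree, then the node.
At 4: go left to 8.
  At 8: no left child.
  At 8: go right to 10.
    10 is a leaf — visit 10.
  Visit 8.
At 4: go right to 13.
  At 13: go left to 20.
    At 20: no left child.
    At 20: go right to 12.
      12 is a leaf — visit 12.
    Visit 20.
  At 13: go right to 34.
    At 34: go left to 27.
      At 27: no left child.
      At 27: go right to 2.
        At 2: no left child.
        At 2: go right to 30.
          30 is a leaf — visit 30.
        Visit 2.
      Visit 27.
    At 34: go right to 9.
      At 9: no left child.
      At 9: go right to 24.
        24 is a leaf — visit 24.
      Visit 9.
    Visit 34.
  Visit 13.
Visit 4.
Full post-order sequence: 10, 8, 12, 20, 30, 2, 27, 24, 9, 34, 13, 4.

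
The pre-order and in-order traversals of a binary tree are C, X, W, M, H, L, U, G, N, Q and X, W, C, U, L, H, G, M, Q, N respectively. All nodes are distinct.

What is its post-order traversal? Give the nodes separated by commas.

The first element of pre-order is the root; it splits in-order into left and right subtrees.
Root C: left subtree has 2 nodes {X, W}, right has 7 {U, L, H, G, M, Q, N}.
  Root X: left subtree has 0 nodes { }, right has 1 {W}.
  Root M: left subtree has 4 nodes {U, L, H, G}, right has 2 {Q, N}.
    Root H: left subtree has 2 nodes {U, L}, right has 1 {G}.
      Root L: left subtree has 1 node {U}, right has 0 { }.
    Root N: left subtree has 1 node {Q}, right has 0 { }.

W, X, U, L, G, H, Q, N, M, C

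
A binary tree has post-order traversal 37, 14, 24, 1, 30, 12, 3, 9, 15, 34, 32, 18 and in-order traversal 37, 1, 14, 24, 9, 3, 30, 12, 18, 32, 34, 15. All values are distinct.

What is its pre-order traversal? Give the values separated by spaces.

18 9 1 37 24 14 3 12 30 32 34 15

The last element of post-order is the root; it splits in-order into left and right subtrees.
Root 18: left subtree has 8 nodes {37, 1, 14, 24, 9, 3, 30, 12}, right has 3 {32, 34, 15}.
  Root 9: left subtree has 4 nodes {37, 1, 14, 24}, right has 3 {3, 30, 12}.
    Root 1: left subtree has 1 node {37}, right has 2 {14, 24}.
      Root 24: left subtree has 1 node {14}, right has 0 { }.
    Root 3: left subtree has 0 nodes { }, right has 2 {30, 12}.
      Root 12: left subtree has 1 node {30}, right has 0 { }.
  Root 32: left subtree has 0 nodes { }, right has 2 {34, 15}.
    Root 34: left subtree has 0 nodes { }, right has 1 {15}.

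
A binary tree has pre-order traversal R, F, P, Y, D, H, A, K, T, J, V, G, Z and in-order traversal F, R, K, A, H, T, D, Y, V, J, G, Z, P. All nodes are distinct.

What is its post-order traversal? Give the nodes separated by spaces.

F K A T H D V Z G J Y P R

The first element of pre-order is the root; it splits in-order into left and right subtrees.
Root R: left subtree has 1 node {F}, right has 11 {K, A, H, T, D, Y, V, J, G, Z, P}.
  Root P: left subtree has 10 nodes {K, A, H, T, D, Y, V, J, G, Z}, right has 0 { }.
    Root Y: left subtree has 5 nodes {K, A, H, T, D}, right has 4 {V, J, G, Z}.
      Root D: left subtree has 4 nodes {K, A, H, T}, right has 0 { }.
        Root H: left subtree has 2 nodes {K, A}, right has 1 {T}.
          Root A: left subtree has 1 node {K}, right has 0 { }.
      Root J: left subtree has 1 node {V}, right has 2 {G, Z}.
        Root G: left subtree has 0 nodes { }, right has 1 {Z}.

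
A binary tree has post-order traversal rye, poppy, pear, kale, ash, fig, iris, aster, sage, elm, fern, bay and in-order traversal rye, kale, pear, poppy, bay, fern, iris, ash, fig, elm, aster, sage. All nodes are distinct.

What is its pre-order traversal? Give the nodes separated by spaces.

The last element of post-order is the root; it splits in-order into left and right subtrees.
Root bay: left subtree has 4 nodes {rye, kale, pear, poppy}, right has 7 {fern, iris, ash, fig, elm, aster, sage}.
  Root kale: left subtree has 1 node {rye}, right has 2 {pear, poppy}.
    Root pear: left subtree has 0 nodes { }, right has 1 {poppy}.
  Root fern: left subtree has 0 nodes { }, right has 6 {iris, ash, fig, elm, aster, sage}.
    Root elm: left subtree has 3 nodes {iris, ash, fig}, right has 2 {aster, sage}.
      Root iris: left subtree has 0 nodes { }, right has 2 {ash, fig}.
        Root fig: left subtree has 1 node {ash}, right has 0 { }.
      Root sage: left subtree has 1 node {aster}, right has 0 { }.

bay kale rye pear poppy fern elm iris fig ash sage aster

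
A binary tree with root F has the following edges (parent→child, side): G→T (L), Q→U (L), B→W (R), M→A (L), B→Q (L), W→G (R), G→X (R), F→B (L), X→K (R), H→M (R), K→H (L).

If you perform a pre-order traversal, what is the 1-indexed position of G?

Pre-order visits the node, then its left subtree, then its right subtree.
Visit F.
At F: go left to B.
  Visit B.
  At B: go left to Q.
    Visit Q.
    At Q: go left to U.
      U is a leaf — visit U.
    At Q: no right child.
  At B: go right to W.
    Visit W.
    At W: no left child.
    At W: go right to G.
      Visit G.
      At G: go left to T.
        T is a leaf — visit T.
      At G: go right to X.
        Visit X.
        At X: no left child.
        At X: go right to K.
          Visit K.
          At K: go left to H.
            Visit H.
            At H: no left child.
            At H: go right to M.
              Visit M.
              At M: go left to A.
                A is a leaf — visit A.
              At M: no right child.
          At K: no right child.
At F: no right child.
Full pre-order sequence: F, B, Q, U, W, G, T, X, K, H, M, A.

6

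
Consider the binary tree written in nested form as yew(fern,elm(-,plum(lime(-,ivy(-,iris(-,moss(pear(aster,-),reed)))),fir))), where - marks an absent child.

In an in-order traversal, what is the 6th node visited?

In-order visits the left subtree, then the node, then the right subtree.
At yew: go left to fern.
  fern is a leaf — visit fern.
Visit yew.
At yew: go right to elm.
  At elm: no left child.
  Visit elm.
  At elm: go right to plum.
    At plum: go left to lime.
      At lime: no left child.
      Visit lime.
      At lime: go right to ivy.
        At ivy: no left child.
        Visit ivy.
        At ivy: go right to iris.
          At iris: no left child.
          Visit iris.
          At iris: go right to moss.
            At moss: go left to pear.
              At pear: go left to aster.
                aster is a leaf — visit aster.
              Visit pear.
              At pear: no right child.
            Visit moss.
            At moss: go right to reed.
              reed is a leaf — visit reed.
    Visit plum.
    At plum: go right to fir.
      fir is a leaf — visit fir.
Full in-order sequence: fern, yew, elm, lime, ivy, iris, aster, pear, moss, reed, plum, fir.

iris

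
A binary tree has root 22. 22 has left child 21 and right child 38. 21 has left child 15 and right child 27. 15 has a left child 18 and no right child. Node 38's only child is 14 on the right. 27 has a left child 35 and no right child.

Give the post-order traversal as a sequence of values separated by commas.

18, 15, 35, 27, 21, 14, 38, 22

Post-order visits the left subtree, then the right subtree, then the node.
At 22: go left to 21.
  At 21: go left to 15.
    At 15: go left to 18.
      18 is a leaf — visit 18.
    At 15: no right child.
    Visit 15.
  At 21: go right to 27.
    At 27: go left to 35.
      35 is a leaf — visit 35.
    At 27: no right child.
    Visit 27.
  Visit 21.
At 22: go right to 38.
  At 38: no left child.
  At 38: go right to 14.
    14 is a leaf — visit 14.
  Visit 38.
Visit 22.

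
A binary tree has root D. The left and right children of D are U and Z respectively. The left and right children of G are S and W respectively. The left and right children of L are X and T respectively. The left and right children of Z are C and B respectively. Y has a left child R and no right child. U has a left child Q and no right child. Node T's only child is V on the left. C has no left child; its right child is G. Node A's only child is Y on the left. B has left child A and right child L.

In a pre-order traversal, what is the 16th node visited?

Pre-order visits the node, then its left subtree, then its right subtree.
Visit D.
At D: go left to U.
  Visit U.
  At U: go left to Q.
    Q is a leaf — visit Q.
  At U: no right child.
At D: go right to Z.
  Visit Z.
  At Z: go left to C.
    Visit C.
    At C: no left child.
    At C: go right to G.
      Visit G.
      At G: go left to S.
        S is a leaf — visit S.
      At G: go right to W.
        W is a leaf — visit W.
  At Z: go right to B.
    Visit B.
    At B: go left to A.
      Visit A.
      At A: go left to Y.
        Visit Y.
        At Y: go left to R.
          R is a leaf — visit R.
        At Y: no right child.
      At A: no right child.
    At B: go right to L.
      Visit L.
      At L: go left to X.
        X is a leaf — visit X.
      At L: go right to T.
        Visit T.
        At T: go left to V.
          V is a leaf — visit V.
        At T: no right child.
Full pre-order sequence: D, U, Q, Z, C, G, S, W, B, A, Y, R, L, X, T, V.

V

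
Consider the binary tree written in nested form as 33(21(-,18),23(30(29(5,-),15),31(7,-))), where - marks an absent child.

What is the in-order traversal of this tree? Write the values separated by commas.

In-order visits the left subtree, then the node, then the right subtree.
At 33: go left to 21.
  At 21: no left child.
  Visit 21.
  At 21: go right to 18.
    18 is a leaf — visit 18.
Visit 33.
At 33: go right to 23.
  At 23: go left to 30.
    At 30: go left to 29.
      At 29: go left to 5.
        5 is a leaf — visit 5.
      Visit 29.
      At 29: no right child.
    Visit 30.
    At 30: go right to 15.
      15 is a leaf — visit 15.
  Visit 23.
  At 23: go right to 31.
    At 31: go left to 7.
      7 is a leaf — visit 7.
    Visit 31.
    At 31: no right child.

21, 18, 33, 5, 29, 30, 15, 23, 7, 31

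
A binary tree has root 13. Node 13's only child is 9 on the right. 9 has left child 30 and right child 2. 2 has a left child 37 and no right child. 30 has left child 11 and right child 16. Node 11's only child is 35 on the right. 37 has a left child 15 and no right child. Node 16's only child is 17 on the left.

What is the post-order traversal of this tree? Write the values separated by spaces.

35 11 17 16 30 15 37 2 9 13

Post-order visits the left subtree, then the right subtree, then the node.
At 13: no left child.
At 13: go right to 9.
  At 9: go left to 30.
    At 30: go left to 11.
      At 11: no left child.
      At 11: go right to 35.
        35 is a leaf — visit 35.
      Visit 11.
    At 30: go right to 16.
      At 16: go left to 17.
        17 is a leaf — visit 17.
      At 16: no right child.
      Visit 16.
    Visit 30.
  At 9: go right to 2.
    At 2: go left to 37.
      At 37: go left to 15.
        15 is a leaf — visit 15.
      At 37: no right child.
      Visit 37.
    At 2: no right child.
    Visit 2.
  Visit 9.
Visit 13.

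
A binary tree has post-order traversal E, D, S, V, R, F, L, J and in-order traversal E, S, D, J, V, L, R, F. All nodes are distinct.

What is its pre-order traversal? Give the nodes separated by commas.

The last element of post-order is the root; it splits in-order into left and right subtrees.
Root J: left subtree has 3 nodes {E, S, D}, right has 4 {V, L, R, F}.
  Root S: left subtree has 1 node {E}, right has 1 {D}.
  Root L: left subtree has 1 node {V}, right has 2 {R, F}.
    Root F: left subtree has 1 node {R}, right has 0 { }.

J, S, E, D, L, V, F, R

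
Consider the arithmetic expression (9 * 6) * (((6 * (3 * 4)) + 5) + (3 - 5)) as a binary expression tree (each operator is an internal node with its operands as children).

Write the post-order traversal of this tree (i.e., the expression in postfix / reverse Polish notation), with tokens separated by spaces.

9 6 * 6 3 4 * * 5 + 3 5 - + *

Post-order on an expression tree gives postfix notation: for each operator, emit left operand, right operand, then the operator.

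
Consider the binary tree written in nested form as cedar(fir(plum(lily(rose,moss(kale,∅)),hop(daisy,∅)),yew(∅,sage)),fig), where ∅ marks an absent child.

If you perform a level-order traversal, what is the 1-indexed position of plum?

Level-order visits nodes level by level from the root, left to right within each level.
Level 0: cedar
Level 1: fir, fig
Level 2: plum, yew
Level 3: lily, hop, sage
Level 4: rose, moss, daisy
Level 5: kale
Full level-order sequence: cedar, fir, fig, plum, yew, lily, hop, sage, rose, moss, daisy, kale.

4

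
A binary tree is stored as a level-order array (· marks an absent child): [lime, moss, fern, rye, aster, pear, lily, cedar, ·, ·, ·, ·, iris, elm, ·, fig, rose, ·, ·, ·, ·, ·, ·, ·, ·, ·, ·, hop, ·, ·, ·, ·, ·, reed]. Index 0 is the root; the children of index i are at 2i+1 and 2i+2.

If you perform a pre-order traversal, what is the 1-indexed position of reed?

7

Pre-order visits the node, then its left subtree, then its right subtree.
Visit lime.
At lime: go left to moss.
  Visit moss.
  At moss: go left to rye.
    Visit rye.
    At rye: go left to cedar.
      Visit cedar.
      At cedar: go left to fig.
        fig is a leaf — visit fig.
      At cedar: go right to rose.
        Visit rose.
        At rose: go left to reed.
          reed is a leaf — visit reed.
        At rose: no right child.
    At rye: no right child.
  At moss: go right to aster.
    aster is a leaf — visit aster.
At lime: go right to fern.
  Visit fern.
  At fern: go left to pear.
    Visit pear.
    At pear: no left child.
    At pear: go right to iris.
      iris is a leaf — visit iris.
  At fern: go right to lily.
    Visit lily.
    At lily: go left to elm.
      Visit elm.
      At elm: go left to hop.
        hop is a leaf — visit hop.
      At elm: no right child.
    At lily: no right child.
Full pre-order sequence: lime, moss, rye, cedar, fig, rose, reed, aster, fern, pear, iris, lily, elm, hop.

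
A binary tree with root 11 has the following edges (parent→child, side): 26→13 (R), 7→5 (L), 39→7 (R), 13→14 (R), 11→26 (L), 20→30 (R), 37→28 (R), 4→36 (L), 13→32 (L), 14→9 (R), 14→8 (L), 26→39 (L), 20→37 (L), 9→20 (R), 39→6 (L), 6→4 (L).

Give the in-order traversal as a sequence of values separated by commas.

In-order visits the left subtree, then the node, then the right subtree.
At 11: go left to 26.
  At 26: go left to 39.
    At 39: go left to 6.
      At 6: go left to 4.
        At 4: go left to 36.
          36 is a leaf — visit 36.
        Visit 4.
        At 4: no right child.
      Visit 6.
      At 6: no right child.
    Visit 39.
    At 39: go right to 7.
      At 7: go left to 5.
        5 is a leaf — visit 5.
      Visit 7.
      At 7: no right child.
  Visit 26.
  At 26: go right to 13.
    At 13: go left to 32.
      32 is a leaf — visit 32.
    Visit 13.
    At 13: go right to 14.
      At 14: go left to 8.
        8 is a leaf — visit 8.
      Visit 14.
      At 14: go right to 9.
        At 9: no left child.
        Visit 9.
        At 9: go right to 20.
          At 20: go left to 37.
            At 37: no left child.
            Visit 37.
            At 37: go right to 28.
              28 is a leaf — visit 28.
          Visit 20.
          At 20: go right to 30.
            30 is a leaf — visit 30.
Visit 11.
At 11: no right child.

36, 4, 6, 39, 5, 7, 26, 32, 13, 8, 14, 9, 37, 28, 20, 30, 11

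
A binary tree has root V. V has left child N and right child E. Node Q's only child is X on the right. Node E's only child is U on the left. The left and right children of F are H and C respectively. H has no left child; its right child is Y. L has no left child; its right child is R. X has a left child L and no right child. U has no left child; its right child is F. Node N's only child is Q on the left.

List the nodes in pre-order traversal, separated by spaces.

Pre-order visits the node, then its left subtree, then its right subtree.
Visit V.
At V: go left to N.
  Visit N.
  At N: go left to Q.
    Visit Q.
    At Q: no left child.
    At Q: go right to X.
      Visit X.
      At X: go left to L.
        Visit L.
        At L: no left child.
        At L: go right to R.
          R is a leaf — visit R.
      At X: no right child.
  At N: no right child.
At V: go right to E.
  Visit E.
  At E: go left to U.
    Visit U.
    At U: no left child.
    At U: go right to F.
      Visit F.
      At F: go left to H.
        Visit H.
        At H: no left child.
        At H: go right to Y.
          Y is a leaf — visit Y.
      At F: go right to C.
        C is a leaf — visit C.
  At E: no right child.

V N Q X L R E U F H Y C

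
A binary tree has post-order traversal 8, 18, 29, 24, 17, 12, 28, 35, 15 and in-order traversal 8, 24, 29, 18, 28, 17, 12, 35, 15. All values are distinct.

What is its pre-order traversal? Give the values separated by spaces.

15 35 28 24 8 29 18 12 17

The last element of post-order is the root; it splits in-order into left and right subtrees.
Root 15: left subtree has 8 nodes {8, 24, 29, 18, 28, 17, 12, 35}, right has 0 { }.
  Root 35: left subtree has 7 nodes {8, 24, 29, 18, 28, 17, 12}, right has 0 { }.
    Root 28: left subtree has 4 nodes {8, 24, 29, 18}, right has 2 {17, 12}.
      Root 24: left subtree has 1 node {8}, right has 2 {29, 18}.
        Root 29: left subtree has 0 nodes { }, right has 1 {18}.
      Root 12: left subtree has 1 node {17}, right has 0 { }.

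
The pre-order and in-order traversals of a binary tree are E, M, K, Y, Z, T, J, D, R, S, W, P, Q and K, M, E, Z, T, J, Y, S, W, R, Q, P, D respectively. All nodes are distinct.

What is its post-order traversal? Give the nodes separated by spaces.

K M J T Z W S Q P R D Y E

The first element of pre-order is the root; it splits in-order into left and right subtrees.
Root E: left subtree has 2 nodes {K, M}, right has 10 {Z, T, J, Y, S, W, R, Q, P, D}.
  Root M: left subtree has 1 node {K}, right has 0 { }.
  Root Y: left subtree has 3 nodes {Z, T, J}, right has 6 {S, W, R, Q, P, D}.
    Root Z: left subtree has 0 nodes { }, right has 2 {T, J}.
      Root T: left subtree has 0 nodes { }, right has 1 {J}.
    Root D: left subtree has 5 nodes {S, W, R, Q, P}, right has 0 { }.
      Root R: left subtree has 2 nodes {S, W}, right has 2 {Q, P}.
        Root S: left subtree has 0 nodes { }, right has 1 {W}.
        Root P: left subtree has 1 node {Q}, right has 0 { }.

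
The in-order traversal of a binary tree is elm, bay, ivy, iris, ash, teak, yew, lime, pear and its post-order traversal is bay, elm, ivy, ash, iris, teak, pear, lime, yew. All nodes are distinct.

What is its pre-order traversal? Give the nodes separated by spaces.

The last element of post-order is the root; it splits in-order into left and right subtrees.
Root yew: left subtree has 6 nodes {elm, bay, ivy, iris, ash, teak}, right has 2 {lime, pear}.
  Root teak: left subtree has 5 nodes {elm, bay, ivy, iris, ash}, right has 0 { }.
    Root iris: left subtree has 3 nodes {elm, bay, ivy}, right has 1 {ash}.
      Root ivy: left subtree has 2 nodes {elm, bay}, right has 0 { }.
        Root elm: left subtree has 0 nodes { }, right has 1 {bay}.
  Root lime: left subtree has 0 nodes { }, right has 1 {pear}.

yew teak iris ivy elm bay ash lime pear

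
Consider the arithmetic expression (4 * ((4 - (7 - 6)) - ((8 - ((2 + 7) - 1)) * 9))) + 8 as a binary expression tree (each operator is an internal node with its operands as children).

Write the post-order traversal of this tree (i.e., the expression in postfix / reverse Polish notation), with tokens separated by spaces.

4 4 7 6 - - 8 2 7 + 1 - - 9 * - * 8 +

Post-order on an expression tree gives postfix notation: for each operator, emit left operand, right operand, then the operator.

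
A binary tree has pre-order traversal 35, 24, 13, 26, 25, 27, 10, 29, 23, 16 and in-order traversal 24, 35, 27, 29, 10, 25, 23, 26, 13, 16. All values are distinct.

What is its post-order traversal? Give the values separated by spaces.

24 29 10 27 23 25 26 16 13 35

The first element of pre-order is the root; it splits in-order into left and right subtrees.
Root 35: left subtree has 1 node {24}, right has 8 {27, 29, 10, 25, 23, 26, 13, 16}.
  Root 13: left subtree has 6 nodes {27, 29, 10, 25, 23, 26}, right has 1 {16}.
    Root 26: left subtree has 5 nodes {27, 29, 10, 25, 23}, right has 0 { }.
      Root 25: left subtree has 3 nodes {27, 29, 10}, right has 1 {23}.
        Root 27: left subtree has 0 nodes { }, right has 2 {29, 10}.
          Root 10: left subtree has 1 node {29}, right has 0 { }.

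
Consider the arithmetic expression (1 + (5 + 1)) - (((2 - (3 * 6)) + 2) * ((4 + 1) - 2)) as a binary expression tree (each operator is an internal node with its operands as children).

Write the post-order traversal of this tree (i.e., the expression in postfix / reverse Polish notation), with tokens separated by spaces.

Post-order on an expression tree gives postfix notation: for each operator, emit left operand, right operand, then the operator.

1 5 1 + + 2 3 6 * - 2 + 4 1 + 2 - * -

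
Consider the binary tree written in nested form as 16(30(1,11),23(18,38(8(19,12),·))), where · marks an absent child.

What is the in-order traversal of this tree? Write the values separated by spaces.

In-order visits the left subtree, then the node, then the right subtree.
At 16: go left to 30.
  At 30: go left to 1.
    1 is a leaf — visit 1.
  Visit 30.
  At 30: go right to 11.
    11 is a leaf — visit 11.
Visit 16.
At 16: go right to 23.
  At 23: go left to 18.
    18 is a leaf — visit 18.
  Visit 23.
  At 23: go right to 38.
    At 38: go left to 8.
      At 8: go left to 19.
        19 is a leaf — visit 19.
      Visit 8.
      At 8: go right to 12.
        12 is a leaf — visit 12.
    Visit 38.
    At 38: no right child.

1 30 11 16 18 23 19 8 12 38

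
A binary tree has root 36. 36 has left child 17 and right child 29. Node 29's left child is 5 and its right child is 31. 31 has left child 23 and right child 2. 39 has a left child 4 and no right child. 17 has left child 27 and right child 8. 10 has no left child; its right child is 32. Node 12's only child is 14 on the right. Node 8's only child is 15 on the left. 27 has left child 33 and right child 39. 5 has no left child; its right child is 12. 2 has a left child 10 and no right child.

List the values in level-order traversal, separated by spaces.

36 17 29 27 8 5 31 33 39 15 12 23 2 4 14 10 32

Level-order visits nodes level by level from the root, left to right within each level.
Level 0: 36
Level 1: 17, 29
Level 2: 27, 8, 5, 31
Level 3: 33, 39, 15, 12, 23, 2
Level 4: 4, 14, 10
Level 5: 32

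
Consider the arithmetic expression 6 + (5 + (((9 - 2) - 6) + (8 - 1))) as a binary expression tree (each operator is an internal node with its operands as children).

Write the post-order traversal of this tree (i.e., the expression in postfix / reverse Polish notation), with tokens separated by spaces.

6 5 9 2 - 6 - 8 1 - + + +

Post-order on an expression tree gives postfix notation: for each operator, emit left operand, right operand, then the operator.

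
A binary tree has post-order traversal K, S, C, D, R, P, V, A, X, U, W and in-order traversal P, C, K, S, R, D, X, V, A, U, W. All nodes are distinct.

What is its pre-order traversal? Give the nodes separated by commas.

The last element of post-order is the root; it splits in-order into left and right subtrees.
Root W: left subtree has 10 nodes {P, C, K, S, R, D, X, V, A, U}, right has 0 { }.
  Root U: left subtree has 9 nodes {P, C, K, S, R, D, X, V, A}, right has 0 { }.
    Root X: left subtree has 6 nodes {P, C, K, S, R, D}, right has 2 {V, A}.
      Root P: left subtree has 0 nodes { }, right has 5 {C, K, S, R, D}.
        Root R: left subtree has 3 nodes {C, K, S}, right has 1 {D}.
          Root C: left subtree has 0 nodes { }, right has 2 {K, S}.
            Root S: left subtree has 1 node {K}, right has 0 { }.
      Root A: left subtree has 1 node {V}, right has 0 { }.

W, U, X, P, R, C, S, K, D, A, V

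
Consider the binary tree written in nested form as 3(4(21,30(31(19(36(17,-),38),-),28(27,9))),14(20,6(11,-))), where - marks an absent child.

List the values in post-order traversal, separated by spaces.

21 17 36 38 19 31 27 9 28 30 4 20 11 6 14 3

Post-order visits the left subtree, then the right subtree, then the node.
At 3: go left to 4.
  At 4: go left to 21.
    21 is a leaf — visit 21.
  At 4: go right to 30.
    At 30: go left to 31.
      At 31: go left to 19.
        At 19: go left to 36.
          At 36: go left to 17.
            17 is a leaf — visit 17.
          At 36: no right child.
          Visit 36.
        At 19: go right to 38.
          38 is a leaf — visit 38.
        Visit 19.
      At 31: no right child.
      Visit 31.
    At 30: go right to 28.
      At 28: go left to 27.
        27 is a leaf — visit 27.
      At 28: go right to 9.
        9 is a leaf — visit 9.
      Visit 28.
    Visit 30.
  Visit 4.
At 3: go right to 14.
  At 14: go left to 20.
    20 is a leaf — visit 20.
  At 14: go right to 6.
    At 6: go left to 11.
      11 is a leaf — visit 11.
    At 6: no right child.
    Visit 6.
  Visit 14.
Visit 3.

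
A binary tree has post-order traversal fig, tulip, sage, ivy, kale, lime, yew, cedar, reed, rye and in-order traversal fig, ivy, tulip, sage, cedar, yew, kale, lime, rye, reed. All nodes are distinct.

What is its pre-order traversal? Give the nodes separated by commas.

rye, cedar, ivy, fig, sage, tulip, yew, lime, kale, reed

The last element of post-order is the root; it splits in-order into left and right subtrees.
Root rye: left subtree has 8 nodes {fig, ivy, tulip, sage, cedar, yew, kale, lime}, right has 1 {reed}.
  Root cedar: left subtree has 4 nodes {fig, ivy, tulip, sage}, right has 3 {yew, kale, lime}.
    Root ivy: left subtree has 1 node {fig}, right has 2 {tulip, sage}.
      Root sage: left subtree has 1 node {tulip}, right has 0 { }.
    Root yew: left subtree has 0 nodes { }, right has 2 {kale, lime}.
      Root lime: left subtree has 1 node {kale}, right has 0 { }.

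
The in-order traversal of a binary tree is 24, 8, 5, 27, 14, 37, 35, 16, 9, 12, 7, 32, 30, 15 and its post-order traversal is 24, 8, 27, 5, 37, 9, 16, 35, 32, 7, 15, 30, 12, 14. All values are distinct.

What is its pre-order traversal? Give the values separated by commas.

The last element of post-order is the root; it splits in-order into left and right subtrees.
Root 14: left subtree has 4 nodes {24, 8, 5, 27}, right has 9 {37, 35, 16, 9, 12, 7, 32, 30, 15}.
  Root 5: left subtree has 2 nodes {24, 8}, right has 1 {27}.
    Root 8: left subtree has 1 node {24}, right has 0 { }.
  Root 12: left subtree has 4 nodes {37, 35, 16, 9}, right has 4 {7, 32, 30, 15}.
    Root 35: left subtree has 1 node {37}, right has 2 {16, 9}.
      Root 16: left subtree has 0 nodes { }, right has 1 {9}.
    Root 30: left subtree has 2 nodes {7, 32}, right has 1 {15}.
      Root 7: left subtree has 0 nodes { }, right has 1 {32}.

14, 5, 8, 24, 27, 12, 35, 37, 16, 9, 30, 7, 32, 15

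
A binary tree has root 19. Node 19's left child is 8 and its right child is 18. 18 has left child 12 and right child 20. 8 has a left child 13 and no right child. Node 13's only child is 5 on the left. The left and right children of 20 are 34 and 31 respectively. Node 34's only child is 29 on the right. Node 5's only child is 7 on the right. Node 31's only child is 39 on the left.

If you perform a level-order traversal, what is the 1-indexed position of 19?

Level-order visits nodes level by level from the root, left to right within each level.
Level 0: 19
Level 1: 8, 18
Level 2: 13, 12, 20
Level 3: 5, 34, 31
Level 4: 7, 29, 39
Full level-order sequence: 19, 8, 18, 13, 12, 20, 5, 34, 31, 7, 29, 39.

1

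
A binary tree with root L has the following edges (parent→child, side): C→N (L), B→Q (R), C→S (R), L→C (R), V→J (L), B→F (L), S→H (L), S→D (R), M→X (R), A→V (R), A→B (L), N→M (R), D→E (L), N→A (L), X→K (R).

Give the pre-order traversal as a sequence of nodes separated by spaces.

Pre-order visits the node, then its left subtree, then its right subtree.
Visit L.
At L: no left child.
At L: go right to C.
  Visit C.
  At C: go left to N.
    Visit N.
    At N: go left to A.
      Visit A.
      At A: go left to B.
        Visit B.
        At B: go left to F.
          F is a leaf — visit F.
        At B: go right to Q.
          Q is a leaf — visit Q.
      At A: go right to V.
        Visit V.
        At V: go left to J.
          J is a leaf — visit J.
        At V: no right child.
    At N: go right to M.
      Visit M.
      At M: no left child.
      At M: go right to X.
        Visit X.
        At X: no left child.
        At X: go right to K.
          K is a leaf — visit K.
  At C: go right to S.
    Visit S.
    At S: go left to H.
      H is a leaf — visit H.
    At S: go right to D.
      Visit D.
      At D: go left to E.
        E is a leaf — visit E.
      At D: no right child.

L C N A B F Q V J M X K S H D E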